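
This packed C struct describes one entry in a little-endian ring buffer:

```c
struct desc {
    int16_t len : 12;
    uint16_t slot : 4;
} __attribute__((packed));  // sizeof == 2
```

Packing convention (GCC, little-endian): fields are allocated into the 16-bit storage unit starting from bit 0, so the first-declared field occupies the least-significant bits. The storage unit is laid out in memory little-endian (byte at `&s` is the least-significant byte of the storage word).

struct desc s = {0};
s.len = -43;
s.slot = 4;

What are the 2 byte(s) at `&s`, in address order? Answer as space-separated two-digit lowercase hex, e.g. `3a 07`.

d5 4f

len (12b) val=-43 bits=0xfd5 at bit 0: 0x0fd5
slot (4b) val=4 bits=0x4 at bit 12: 0x4fd5
word = 0x4fd5 → little-endian bytes:
  [0]=0xd5  [1]=0x4f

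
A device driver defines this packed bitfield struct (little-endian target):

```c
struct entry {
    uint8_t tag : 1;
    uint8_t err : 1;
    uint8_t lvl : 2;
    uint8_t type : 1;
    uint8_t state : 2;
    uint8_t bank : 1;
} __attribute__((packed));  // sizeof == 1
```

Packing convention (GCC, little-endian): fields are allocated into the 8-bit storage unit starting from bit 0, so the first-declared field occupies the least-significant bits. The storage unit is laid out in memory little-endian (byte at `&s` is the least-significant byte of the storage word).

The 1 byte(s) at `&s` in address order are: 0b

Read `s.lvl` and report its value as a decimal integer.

2

[0]=0x0b (little-endian) → word 0x0b
tag [0+:1] = (word>>0) & 0x1 = 1
err [1+:1] = (word>>1) & 0x1 = 1
lvl [2+:2] = (word>>2) & 0x3 = 2  ←
type [4+:1] = (word>>4) & 0x1 = 0
state [5+:2] = (word>>5) & 0x3 = 0
bank [7+:1] = (word>>7) & 0x1 = 0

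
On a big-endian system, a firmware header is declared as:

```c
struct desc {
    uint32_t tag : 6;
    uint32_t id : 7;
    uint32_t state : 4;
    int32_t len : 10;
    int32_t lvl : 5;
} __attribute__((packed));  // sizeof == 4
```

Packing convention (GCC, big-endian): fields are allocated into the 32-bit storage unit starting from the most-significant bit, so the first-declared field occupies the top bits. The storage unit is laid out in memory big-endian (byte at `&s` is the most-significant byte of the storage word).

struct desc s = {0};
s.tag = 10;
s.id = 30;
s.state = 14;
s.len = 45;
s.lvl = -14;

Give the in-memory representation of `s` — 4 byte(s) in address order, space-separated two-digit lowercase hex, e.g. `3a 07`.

28 f7 05 b2

[26+:6] tag=10 & 0x3f = 0xa; word=0x28000000
[19+:7] id=30 & 0x7f = 0x1e; word=0x28f00000
[15+:4] state=14 & 0xf = 0xe; word=0x28f70000
[5+:10] len=45 & 0x3ff = 0x2d; word=0x28f705a0
[0+:5] lvl=-14 & 0x1f = 0x12; word=0x28f705b2
word = 0x28f705b2 → big-endian bytes:
  [0]=0x28  [1]=0xf7  [2]=0x05  [3]=0xb2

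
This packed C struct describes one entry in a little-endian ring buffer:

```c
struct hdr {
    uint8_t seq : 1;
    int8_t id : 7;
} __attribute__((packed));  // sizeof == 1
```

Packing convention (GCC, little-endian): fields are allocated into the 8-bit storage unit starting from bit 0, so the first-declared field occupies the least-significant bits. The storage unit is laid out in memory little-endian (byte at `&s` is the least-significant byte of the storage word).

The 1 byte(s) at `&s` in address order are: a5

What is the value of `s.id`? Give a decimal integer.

-46

[0]=0xa5 (little-endian) → word 0xa5
seq [0+:1] = (word>>0) & 0x1 = 1
id [1+:7] = (word>>1) & 0x7f = 82  ←
id signed 7b, MSB=1: 82 - 128 = -46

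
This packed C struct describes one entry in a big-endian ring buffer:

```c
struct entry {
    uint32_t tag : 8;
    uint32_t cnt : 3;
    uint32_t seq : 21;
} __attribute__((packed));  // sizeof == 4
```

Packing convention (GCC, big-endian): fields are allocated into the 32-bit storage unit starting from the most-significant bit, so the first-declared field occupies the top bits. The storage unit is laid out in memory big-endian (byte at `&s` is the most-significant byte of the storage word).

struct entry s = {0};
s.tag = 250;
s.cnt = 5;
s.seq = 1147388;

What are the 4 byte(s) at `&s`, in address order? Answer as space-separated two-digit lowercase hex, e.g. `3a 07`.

[24+:8] tag=250 & 0xff = 0xfa; word=0xfa000000
[21+:3] cnt=5 & 0x7 = 0x5; word=0xfaa00000
[0+:21] seq=1147388 & 0x1fffff = 0x1181fc; word=0xfab181fc
word = 0xfab181fc → big-endian bytes:
  [0]=0xfa  [1]=0xb1  [2]=0x81  [3]=0xfc

fa b1 81 fc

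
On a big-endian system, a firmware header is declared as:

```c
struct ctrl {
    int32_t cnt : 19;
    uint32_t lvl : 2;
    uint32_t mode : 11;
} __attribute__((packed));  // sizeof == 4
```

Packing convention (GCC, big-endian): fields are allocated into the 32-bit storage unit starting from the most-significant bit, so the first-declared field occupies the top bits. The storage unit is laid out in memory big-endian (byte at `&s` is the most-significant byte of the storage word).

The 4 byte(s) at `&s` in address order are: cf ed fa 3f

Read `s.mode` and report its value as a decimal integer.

575

[0]=0xcf [1]=0xed [2]=0xfa [3]=0x3f (big-endian) → word 0xcfedfa3f
cnt [13+:19] = (word>>13) & 0x7ffff = 425839
lvl [11+:2] = (word>>11) & 0x3 = 3
mode [0+:11] = (word>>0) & 0x7ff = 575  ←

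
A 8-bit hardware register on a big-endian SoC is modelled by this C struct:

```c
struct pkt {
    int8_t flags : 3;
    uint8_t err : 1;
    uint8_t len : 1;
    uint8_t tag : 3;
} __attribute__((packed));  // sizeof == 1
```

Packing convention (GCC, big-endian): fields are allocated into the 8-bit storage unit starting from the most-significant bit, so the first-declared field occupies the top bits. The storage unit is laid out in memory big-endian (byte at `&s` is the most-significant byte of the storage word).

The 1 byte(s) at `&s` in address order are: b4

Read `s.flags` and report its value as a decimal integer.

-3

[0]=0xb4 (big-endian) → word 0xb4
flags [5+:3] = (word>>5) & 0x7 = 5  ←
err [4+:1] = (word>>4) & 0x1 = 1
len [3+:1] = (word>>3) & 0x1 = 0
tag [0+:3] = (word>>0) & 0x7 = 4
flags signed 3b, MSB=1: 5 - 8 = -3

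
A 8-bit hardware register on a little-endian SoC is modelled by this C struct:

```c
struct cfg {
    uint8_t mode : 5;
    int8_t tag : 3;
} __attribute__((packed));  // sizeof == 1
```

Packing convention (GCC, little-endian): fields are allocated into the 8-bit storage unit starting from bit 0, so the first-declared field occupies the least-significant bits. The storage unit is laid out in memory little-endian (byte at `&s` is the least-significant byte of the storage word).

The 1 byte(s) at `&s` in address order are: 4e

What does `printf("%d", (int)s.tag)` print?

[0]=0x4e (little-endian) → word 0x4e
mode [0+:5] = (word>>0) & 0x1f = 14
tag [5+:3] = (word>>5) & 0x7 = 2  ←
tag signed 3b, MSB=0: value = 2

2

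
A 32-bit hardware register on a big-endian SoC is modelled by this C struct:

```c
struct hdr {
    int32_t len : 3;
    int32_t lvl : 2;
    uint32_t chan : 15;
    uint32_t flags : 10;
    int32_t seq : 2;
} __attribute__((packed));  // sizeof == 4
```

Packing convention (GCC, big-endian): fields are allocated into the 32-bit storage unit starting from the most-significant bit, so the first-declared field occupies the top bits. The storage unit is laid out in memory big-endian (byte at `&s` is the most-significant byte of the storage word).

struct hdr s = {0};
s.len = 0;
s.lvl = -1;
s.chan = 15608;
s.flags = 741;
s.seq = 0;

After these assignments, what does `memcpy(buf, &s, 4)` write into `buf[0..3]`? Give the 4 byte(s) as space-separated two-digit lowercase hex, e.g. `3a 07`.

len (3b) val=0 bits=0x0 at bit 29: 0x00000000
lvl (2b) val=-1 bits=0x3 at bit 27: 0x18000000
chan (15b) val=15608 bits=0x3cf8 at bit 12: 0x1bcf8000
flags (10b) val=741 bits=0x2e5 at bit 2: 0x1bcf8b94
seq (2b) val=0 bits=0x0 at bit 0: 0x1bcf8b94
word = 0x1bcf8b94 → big-endian bytes:
  [0]=0x1b  [1]=0xcf  [2]=0x8b  [3]=0x94

1b cf 8b 94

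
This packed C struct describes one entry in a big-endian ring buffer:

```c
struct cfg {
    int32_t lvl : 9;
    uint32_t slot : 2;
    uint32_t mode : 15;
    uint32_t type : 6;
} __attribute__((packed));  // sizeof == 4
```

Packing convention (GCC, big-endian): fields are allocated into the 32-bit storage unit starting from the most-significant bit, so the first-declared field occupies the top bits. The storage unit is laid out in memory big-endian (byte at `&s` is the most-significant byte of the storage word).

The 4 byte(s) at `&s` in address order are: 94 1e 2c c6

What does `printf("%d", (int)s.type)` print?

6

[0]=0x94 [1]=0x1e [2]=0x2c [3]=0xc6 (big-endian) → word 0x941e2cc6
lvl [23+:9] = (word>>23) & 0x1ff = 296
slot [21+:2] = (word>>21) & 0x3 = 0
mode [6+:15] = (word>>6) & 0x7fff = 30899
type [0+:6] = (word>>0) & 0x3f = 6  ←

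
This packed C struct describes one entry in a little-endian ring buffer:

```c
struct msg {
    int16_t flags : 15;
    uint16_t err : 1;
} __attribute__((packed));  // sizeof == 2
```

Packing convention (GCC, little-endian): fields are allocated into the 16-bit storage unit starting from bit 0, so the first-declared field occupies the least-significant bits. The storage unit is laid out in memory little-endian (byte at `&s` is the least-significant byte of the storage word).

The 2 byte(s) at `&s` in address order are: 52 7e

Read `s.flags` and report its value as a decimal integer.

-430

[0]=0x52 [1]=0x7e (little-endian) → word 0x7e52
flags:15 @ bit 0 → (0x7e52>>0)&0x7fff = 0x7e52  ←
err:1 @ bit 15 → (0x7e52>>15)&0x1 = 0x0
flags signed 15b, MSB=1: 32338 - 32768 = -430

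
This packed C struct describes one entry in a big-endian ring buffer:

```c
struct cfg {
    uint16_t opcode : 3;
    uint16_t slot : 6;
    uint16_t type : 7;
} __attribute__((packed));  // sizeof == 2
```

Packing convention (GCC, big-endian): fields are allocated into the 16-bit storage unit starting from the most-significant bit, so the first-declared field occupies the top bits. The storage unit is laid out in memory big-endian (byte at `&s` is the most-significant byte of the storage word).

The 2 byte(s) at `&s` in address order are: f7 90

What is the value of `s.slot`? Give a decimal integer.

47

[0]=0xf7 [1]=0x90 (big-endian) → word 0xf790
opcode [13+:3] = (word>>13) & 0x7 = 7
slot [7+:6] = (word>>7) & 0x3f = 47  ←
type [0+:7] = (word>>0) & 0x7f = 16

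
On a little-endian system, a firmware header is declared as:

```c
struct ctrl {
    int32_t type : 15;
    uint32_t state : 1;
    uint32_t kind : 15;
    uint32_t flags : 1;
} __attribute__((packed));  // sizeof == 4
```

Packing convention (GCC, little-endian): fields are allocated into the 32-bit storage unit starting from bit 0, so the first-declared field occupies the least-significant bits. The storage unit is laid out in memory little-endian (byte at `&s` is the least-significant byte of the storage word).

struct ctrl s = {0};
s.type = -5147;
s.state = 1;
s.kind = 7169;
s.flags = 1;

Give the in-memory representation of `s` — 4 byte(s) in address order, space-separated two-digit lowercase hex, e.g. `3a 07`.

type (15b) val=-5147 bits=0x6be5 at bit 0: 0x00006be5
state (1b) val=1 bits=0x1 at bit 15: 0x0000ebe5
kind (15b) val=7169 bits=0x1c01 at bit 16: 0x1c01ebe5
flags (1b) val=1 bits=0x1 at bit 31: 0x9c01ebe5
word = 0x9c01ebe5 → little-endian bytes:
  [0]=0xe5  [1]=0xeb  [2]=0x01  [3]=0x9c

e5 eb 01 9c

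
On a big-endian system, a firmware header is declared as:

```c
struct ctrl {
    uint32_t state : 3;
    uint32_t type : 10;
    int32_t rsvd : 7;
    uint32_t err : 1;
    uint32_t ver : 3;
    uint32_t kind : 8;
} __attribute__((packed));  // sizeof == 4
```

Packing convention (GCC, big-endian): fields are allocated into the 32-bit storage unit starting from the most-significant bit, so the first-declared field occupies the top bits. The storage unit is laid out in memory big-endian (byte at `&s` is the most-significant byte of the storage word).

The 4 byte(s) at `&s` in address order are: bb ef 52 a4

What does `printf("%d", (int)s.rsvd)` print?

[0]=0xbb [1]=0xef [2]=0x52 [3]=0xa4 (big-endian) → word 0xbbef52a4
state:3 @ bit 29 → (0xbbef52a4>>29)&0x7 = 0x5
type:10 @ bit 19 → (0xbbef52a4>>19)&0x3ff = 0x37d
rsvd:7 @ bit 12 → (0xbbef52a4>>12)&0x7f = 0x75  ←
err:1 @ bit 11 → (0xbbef52a4>>11)&0x1 = 0x0
ver:3 @ bit 8 → (0xbbef52a4>>8)&0x7 = 0x2
kind:8 @ bit 0 → (0xbbef52a4>>0)&0xff = 0xa4
rsvd signed 7b, MSB=1: 117 - 128 = -11

-11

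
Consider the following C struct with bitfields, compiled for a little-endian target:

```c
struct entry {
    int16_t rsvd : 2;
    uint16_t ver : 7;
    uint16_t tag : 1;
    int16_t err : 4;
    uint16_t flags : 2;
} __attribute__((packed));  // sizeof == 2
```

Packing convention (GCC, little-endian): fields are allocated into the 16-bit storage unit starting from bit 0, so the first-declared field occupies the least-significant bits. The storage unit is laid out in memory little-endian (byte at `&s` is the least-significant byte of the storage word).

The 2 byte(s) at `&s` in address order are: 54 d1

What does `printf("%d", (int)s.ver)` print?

85

[0]=0x54 [1]=0xd1 (little-endian) → word 0xd154
rsvd [0+:2] = (word>>0) & 0x3 = 0
ver [2+:7] = (word>>2) & 0x7f = 85  ←
tag [9+:1] = (word>>9) & 0x1 = 0
err [10+:4] = (word>>10) & 0xf = 4
flags [14+:2] = (word>>14) & 0x3 = 3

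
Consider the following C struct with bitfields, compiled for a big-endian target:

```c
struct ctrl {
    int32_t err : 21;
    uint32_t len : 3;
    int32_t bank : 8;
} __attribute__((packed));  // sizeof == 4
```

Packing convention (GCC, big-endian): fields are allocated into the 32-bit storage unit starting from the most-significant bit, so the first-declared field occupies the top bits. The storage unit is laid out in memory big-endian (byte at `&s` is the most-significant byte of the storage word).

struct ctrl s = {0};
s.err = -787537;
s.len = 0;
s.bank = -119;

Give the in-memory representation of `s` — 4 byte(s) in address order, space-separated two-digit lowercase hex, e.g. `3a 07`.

[11+:21] err=-787537 & 0x1fffff = 0x13fbaf; word=0x9fdd7800
[8+:3] len=0 & 0x7 = 0x0; word=0x9fdd7800
[0+:8] bank=-119 & 0xff = 0x89; word=0x9fdd7889
word = 0x9fdd7889 → big-endian bytes:
  [0]=0x9f  [1]=0xdd  [2]=0x78  [3]=0x89

9f dd 78 89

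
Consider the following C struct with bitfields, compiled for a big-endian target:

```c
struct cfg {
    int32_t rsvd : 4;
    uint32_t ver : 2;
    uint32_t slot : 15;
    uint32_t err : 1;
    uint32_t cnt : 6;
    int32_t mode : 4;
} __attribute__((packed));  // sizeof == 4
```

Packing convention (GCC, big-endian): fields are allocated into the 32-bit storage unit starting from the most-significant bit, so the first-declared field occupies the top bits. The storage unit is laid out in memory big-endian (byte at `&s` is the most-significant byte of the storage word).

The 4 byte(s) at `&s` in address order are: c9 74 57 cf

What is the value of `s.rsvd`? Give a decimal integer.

-4

[0]=0xc9 [1]=0x74 [2]=0x57 [3]=0xcf (big-endian) → word 0xc97457cf
rsvd:4 @ bit 28 → (0xc97457cf>>28)&0xf = 0xc  ←
ver:2 @ bit 26 → (0xc97457cf>>26)&0x3 = 0x2
slot:15 @ bit 11 → (0xc97457cf>>11)&0x7fff = 0x2e8a
err:1 @ bit 10 → (0xc97457cf>>10)&0x1 = 0x1
cnt:6 @ bit 4 → (0xc97457cf>>4)&0x3f = 0x3c
mode:4 @ bit 0 → (0xc97457cf>>0)&0xf = 0xf
rsvd signed 4b, MSB=1: 12 - 16 = -4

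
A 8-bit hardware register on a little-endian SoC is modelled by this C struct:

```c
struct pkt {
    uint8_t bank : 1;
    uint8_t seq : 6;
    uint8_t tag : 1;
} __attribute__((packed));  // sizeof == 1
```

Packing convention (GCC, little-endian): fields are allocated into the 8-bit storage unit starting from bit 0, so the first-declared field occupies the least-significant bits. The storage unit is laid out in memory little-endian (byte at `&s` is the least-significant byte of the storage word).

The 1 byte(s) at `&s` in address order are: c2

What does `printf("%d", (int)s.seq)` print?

33

[0]=0xc2 (little-endian) → word 0xc2
bank:1 @ bit 0 → (0xc2>>0)&0x1 = 0x0
seq:6 @ bit 1 → (0xc2>>1)&0x3f = 0x21  ←
tag:1 @ bit 7 → (0xc2>>7)&0x1 = 0x1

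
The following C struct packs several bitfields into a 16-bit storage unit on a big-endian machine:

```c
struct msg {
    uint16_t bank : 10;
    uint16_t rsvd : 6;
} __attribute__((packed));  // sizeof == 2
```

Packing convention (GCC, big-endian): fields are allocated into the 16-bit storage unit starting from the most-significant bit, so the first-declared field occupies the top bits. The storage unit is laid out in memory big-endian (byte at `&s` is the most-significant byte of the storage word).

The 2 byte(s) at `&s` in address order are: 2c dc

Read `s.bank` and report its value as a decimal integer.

[0]=0x2c [1]=0xdc (big-endian) → word 0x2cdc
bank:10 @ bit 6 → (0x2cdc>>6)&0x3ff = 0xb3  ←
rsvd:6 @ bit 0 → (0x2cdc>>0)&0x3f = 0x1c

179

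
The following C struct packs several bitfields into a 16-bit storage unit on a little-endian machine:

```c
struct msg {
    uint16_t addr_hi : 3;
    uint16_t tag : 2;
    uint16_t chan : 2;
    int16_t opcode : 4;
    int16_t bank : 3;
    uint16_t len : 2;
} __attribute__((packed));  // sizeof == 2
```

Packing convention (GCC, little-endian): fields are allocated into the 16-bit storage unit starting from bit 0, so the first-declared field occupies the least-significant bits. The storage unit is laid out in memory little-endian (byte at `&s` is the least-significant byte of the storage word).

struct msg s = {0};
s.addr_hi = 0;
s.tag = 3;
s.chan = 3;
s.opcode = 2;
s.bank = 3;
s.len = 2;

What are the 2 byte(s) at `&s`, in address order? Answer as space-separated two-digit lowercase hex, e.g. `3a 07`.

78 99

addr_hi:3 = 0 → 0x0 << 0 → word 0x0000
tag:2 = 3 → 0x3 << 3 → word 0x0018
chan:2 = 3 → 0x3 << 5 → word 0x0078
opcode:4 = 2 → 0x2 << 7 → word 0x0178
bank:3 = 3 → 0x3 << 11 → word 0x1978
len:2 = 2 → 0x2 << 14 → word 0x9978
word = 0x9978 → little-endian bytes:
  [0]=0x78  [1]=0x99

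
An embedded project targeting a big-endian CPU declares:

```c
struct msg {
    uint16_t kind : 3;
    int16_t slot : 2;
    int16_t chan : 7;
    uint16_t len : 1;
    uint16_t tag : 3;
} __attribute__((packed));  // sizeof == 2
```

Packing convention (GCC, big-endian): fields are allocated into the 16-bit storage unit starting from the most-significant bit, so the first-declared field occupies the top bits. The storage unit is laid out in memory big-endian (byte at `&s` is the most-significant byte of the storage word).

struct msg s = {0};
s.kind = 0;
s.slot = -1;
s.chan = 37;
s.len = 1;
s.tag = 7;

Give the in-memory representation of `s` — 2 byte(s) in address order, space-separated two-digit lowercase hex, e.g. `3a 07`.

[13+:3] kind=0 & 0x7 = 0x0; word=0x0000
[11+:2] slot=-1 & 0x3 = 0x3; word=0x1800
[4+:7] chan=37 & 0x7f = 0x25; word=0x1a50
[3+:1] len=1 & 0x1 = 0x1; word=0x1a58
[0+:3] tag=7 & 0x7 = 0x7; word=0x1a5f
word = 0x1a5f → big-endian bytes:
  [0]=0x1a  [1]=0x5f

1a 5f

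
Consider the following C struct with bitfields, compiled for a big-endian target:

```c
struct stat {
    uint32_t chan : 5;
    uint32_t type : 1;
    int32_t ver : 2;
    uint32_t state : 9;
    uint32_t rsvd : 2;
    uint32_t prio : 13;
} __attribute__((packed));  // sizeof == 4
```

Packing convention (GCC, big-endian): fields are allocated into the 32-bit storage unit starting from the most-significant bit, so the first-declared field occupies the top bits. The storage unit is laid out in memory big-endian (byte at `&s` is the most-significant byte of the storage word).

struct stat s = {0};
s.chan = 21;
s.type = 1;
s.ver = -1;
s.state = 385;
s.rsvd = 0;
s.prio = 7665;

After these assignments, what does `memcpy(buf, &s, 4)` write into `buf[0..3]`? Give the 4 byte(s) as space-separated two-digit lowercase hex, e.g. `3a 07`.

[27+:5] chan=21 & 0x1f = 0x15; word=0xa8000000
[26+:1] type=1 & 0x1 = 0x1; word=0xac000000
[24+:2] ver=-1 & 0x3 = 0x3; word=0xaf000000
[15+:9] state=385 & 0x1ff = 0x181; word=0xafc08000
[13+:2] rsvd=0 & 0x3 = 0x0; word=0xafc08000
[0+:13] prio=7665 & 0x1fff = 0x1df1; word=0xafc09df1
word = 0xafc09df1 → big-endian bytes:
  [0]=0xaf  [1]=0xc0  [2]=0x9d  [3]=0xf1

af c0 9d f1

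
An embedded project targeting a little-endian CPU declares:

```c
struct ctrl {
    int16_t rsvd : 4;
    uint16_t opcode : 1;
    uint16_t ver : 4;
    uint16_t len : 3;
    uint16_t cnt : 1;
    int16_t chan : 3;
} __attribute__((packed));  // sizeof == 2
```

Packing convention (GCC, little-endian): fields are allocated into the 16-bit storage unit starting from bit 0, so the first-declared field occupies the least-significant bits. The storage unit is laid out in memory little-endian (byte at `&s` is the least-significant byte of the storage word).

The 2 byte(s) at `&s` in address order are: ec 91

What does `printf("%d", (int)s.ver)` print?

[0]=0xec [1]=0x91 (little-endian) → word 0x91ec
rsvd [0+:4] = (word>>0) & 0xf = 12
opcode [4+:1] = (word>>4) & 0x1 = 0
ver [5+:4] = (word>>5) & 0xf = 15  ←
len [9+:3] = (word>>9) & 0x7 = 0
cnt [12+:1] = (word>>12) & 0x1 = 1
chan [13+:3] = (word>>13) & 0x7 = 4

15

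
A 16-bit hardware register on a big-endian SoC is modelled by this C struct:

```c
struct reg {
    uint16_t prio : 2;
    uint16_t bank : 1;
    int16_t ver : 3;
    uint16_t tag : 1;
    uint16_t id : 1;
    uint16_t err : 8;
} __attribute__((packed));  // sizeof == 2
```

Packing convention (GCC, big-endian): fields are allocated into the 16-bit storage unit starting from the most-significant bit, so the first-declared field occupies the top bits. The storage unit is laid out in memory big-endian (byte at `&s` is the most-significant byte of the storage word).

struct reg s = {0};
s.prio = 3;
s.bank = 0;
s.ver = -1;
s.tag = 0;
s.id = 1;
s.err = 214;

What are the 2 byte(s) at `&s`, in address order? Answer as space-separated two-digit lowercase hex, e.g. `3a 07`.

prio (2b) val=3 bits=0x3 at bit 14: 0xc000
bank (1b) val=0 bits=0x0 at bit 13: 0xc000
ver (3b) val=-1 bits=0x7 at bit 10: 0xdc00
tag (1b) val=0 bits=0x0 at bit 9: 0xdc00
id (1b) val=1 bits=0x1 at bit 8: 0xdd00
err (8b) val=214 bits=0xd6 at bit 0: 0xddd6
word = 0xddd6 → big-endian bytes:
  [0]=0xdd  [1]=0xd6

dd d6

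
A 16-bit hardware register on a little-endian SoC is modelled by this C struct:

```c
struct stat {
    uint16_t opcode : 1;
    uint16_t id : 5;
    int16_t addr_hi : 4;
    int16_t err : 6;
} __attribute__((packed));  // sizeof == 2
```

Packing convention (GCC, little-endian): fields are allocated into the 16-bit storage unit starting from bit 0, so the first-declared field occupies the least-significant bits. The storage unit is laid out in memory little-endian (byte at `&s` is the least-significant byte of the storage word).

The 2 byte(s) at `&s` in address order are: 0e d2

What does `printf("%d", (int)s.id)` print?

7

[0]=0x0e [1]=0xd2 (little-endian) → word 0xd20e
opcode [0+:1] = (word>>0) & 0x1 = 0
id [1+:5] = (word>>1) & 0x1f = 7  ←
addr_hi [6+:4] = (word>>6) & 0xf = 8
err [10+:6] = (word>>10) & 0x3f = 52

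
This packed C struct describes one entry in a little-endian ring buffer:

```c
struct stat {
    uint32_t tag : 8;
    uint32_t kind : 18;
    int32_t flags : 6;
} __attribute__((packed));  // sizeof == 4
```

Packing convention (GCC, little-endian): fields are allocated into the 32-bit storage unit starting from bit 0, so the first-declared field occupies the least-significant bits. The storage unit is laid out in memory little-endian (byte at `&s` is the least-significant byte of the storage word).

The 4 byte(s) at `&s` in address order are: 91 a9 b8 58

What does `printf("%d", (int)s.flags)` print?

22

[0]=0x91 [1]=0xa9 [2]=0xb8 [3]=0x58 (little-endian) → word 0x58b8a991
tag:8 @ bit 0 → (0x58b8a991>>0)&0xff = 0x91
kind:18 @ bit 8 → (0x58b8a991>>8)&0x3ffff = 0xb8a9
flags:6 @ bit 26 → (0x58b8a991>>26)&0x3f = 0x16  ←
flags signed 6b, MSB=0: value = 22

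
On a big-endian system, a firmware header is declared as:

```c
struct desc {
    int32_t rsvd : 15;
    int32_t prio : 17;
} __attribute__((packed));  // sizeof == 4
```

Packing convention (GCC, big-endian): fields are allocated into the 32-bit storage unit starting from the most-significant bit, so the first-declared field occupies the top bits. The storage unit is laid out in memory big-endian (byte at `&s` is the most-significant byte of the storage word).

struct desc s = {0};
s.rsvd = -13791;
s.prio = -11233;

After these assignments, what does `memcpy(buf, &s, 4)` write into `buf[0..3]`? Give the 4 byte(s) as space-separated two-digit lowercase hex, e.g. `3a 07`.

rsvd:15 = -13791 → 0x4a21 << 17 → word 0x94420000
prio:17 = -11233 → 0x1d41f << 0 → word 0x9443d41f
word = 0x9443d41f → big-endian bytes:
  [0]=0x94  [1]=0x43  [2]=0xd4  [3]=0x1f

94 43 d4 1f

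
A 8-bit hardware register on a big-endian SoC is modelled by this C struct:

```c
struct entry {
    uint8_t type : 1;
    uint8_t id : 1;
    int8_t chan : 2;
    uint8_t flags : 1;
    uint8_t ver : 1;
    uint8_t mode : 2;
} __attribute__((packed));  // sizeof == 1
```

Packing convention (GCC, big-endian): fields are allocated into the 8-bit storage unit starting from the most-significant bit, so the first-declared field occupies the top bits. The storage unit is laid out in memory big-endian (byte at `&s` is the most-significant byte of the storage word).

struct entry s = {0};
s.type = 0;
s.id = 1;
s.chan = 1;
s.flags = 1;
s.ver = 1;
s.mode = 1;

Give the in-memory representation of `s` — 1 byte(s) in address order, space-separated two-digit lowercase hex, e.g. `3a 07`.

5d

[7+:1] type=0 & 0x1 = 0x0; word=0x00
[6+:1] id=1 & 0x1 = 0x1; word=0x40
[4+:2] chan=1 & 0x3 = 0x1; word=0x50
[3+:1] flags=1 & 0x1 = 0x1; word=0x58
[2+:1] ver=1 & 0x1 = 0x1; word=0x5c
[0+:2] mode=1 & 0x3 = 0x1; word=0x5d
word = 0x5d → big-endian bytes:
  [0]=0x5d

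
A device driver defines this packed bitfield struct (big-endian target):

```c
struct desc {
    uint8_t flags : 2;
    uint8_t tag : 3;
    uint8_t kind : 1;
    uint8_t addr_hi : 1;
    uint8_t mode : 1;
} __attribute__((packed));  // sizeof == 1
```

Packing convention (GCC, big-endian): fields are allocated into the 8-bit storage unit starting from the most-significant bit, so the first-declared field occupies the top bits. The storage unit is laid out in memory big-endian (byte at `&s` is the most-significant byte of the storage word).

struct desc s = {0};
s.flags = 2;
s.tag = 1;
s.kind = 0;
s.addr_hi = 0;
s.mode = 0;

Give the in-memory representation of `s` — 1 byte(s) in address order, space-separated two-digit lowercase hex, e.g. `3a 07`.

88

flags (2b) val=2 bits=0x2 at bit 6: 0x80
tag (3b) val=1 bits=0x1 at bit 3: 0x88
kind (1b) val=0 bits=0x0 at bit 2: 0x88
addr_hi (1b) val=0 bits=0x0 at bit 1: 0x88
mode (1b) val=0 bits=0x0 at bit 0: 0x88
word = 0x88 → big-endian bytes:
  [0]=0x88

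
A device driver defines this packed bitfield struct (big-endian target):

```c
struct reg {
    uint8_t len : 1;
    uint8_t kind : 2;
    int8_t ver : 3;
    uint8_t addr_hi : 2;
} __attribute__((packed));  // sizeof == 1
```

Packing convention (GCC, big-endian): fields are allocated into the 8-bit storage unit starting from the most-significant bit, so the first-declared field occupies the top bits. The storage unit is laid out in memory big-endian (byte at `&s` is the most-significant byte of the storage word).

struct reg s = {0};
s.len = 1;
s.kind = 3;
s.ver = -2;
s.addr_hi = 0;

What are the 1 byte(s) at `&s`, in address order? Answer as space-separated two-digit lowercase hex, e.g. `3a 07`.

len (1b) val=1 bits=0x1 at bit 7: 0x80
kind (2b) val=3 bits=0x3 at bit 5: 0xe0
ver (3b) val=-2 bits=0x6 at bit 2: 0xf8
addr_hi (2b) val=0 bits=0x0 at bit 0: 0xf8
word = 0xf8 → big-endian bytes:
  [0]=0xf8

f8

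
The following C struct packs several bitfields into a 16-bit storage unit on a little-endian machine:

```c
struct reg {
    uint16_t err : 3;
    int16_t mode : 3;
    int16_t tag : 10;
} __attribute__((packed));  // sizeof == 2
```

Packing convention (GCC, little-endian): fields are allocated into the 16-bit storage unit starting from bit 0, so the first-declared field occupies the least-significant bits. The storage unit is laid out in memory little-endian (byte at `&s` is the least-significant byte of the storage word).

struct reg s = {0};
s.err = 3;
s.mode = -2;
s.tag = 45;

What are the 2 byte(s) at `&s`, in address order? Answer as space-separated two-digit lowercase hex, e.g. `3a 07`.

err:3 = 3 → 0x3 << 0 → word 0x0003
mode:3 = -2 → 0x6 << 3 → word 0x0033
tag:10 = 45 → 0x2d << 6 → word 0x0b73
word = 0x0b73 → little-endian bytes:
  [0]=0x73  [1]=0x0b

73 0b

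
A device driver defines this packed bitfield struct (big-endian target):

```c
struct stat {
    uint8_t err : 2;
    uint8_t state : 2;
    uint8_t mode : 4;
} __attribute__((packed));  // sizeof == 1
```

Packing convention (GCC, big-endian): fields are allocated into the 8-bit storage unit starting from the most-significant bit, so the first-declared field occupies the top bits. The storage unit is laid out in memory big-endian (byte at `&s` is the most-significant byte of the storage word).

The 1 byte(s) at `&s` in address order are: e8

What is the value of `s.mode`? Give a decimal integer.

8

[0]=0xe8 (big-endian) → word 0xe8
err:2 @ bit 6 → (0xe8>>6)&0x3 = 0x3
state:2 @ bit 4 → (0xe8>>4)&0x3 = 0x2
mode:4 @ bit 0 → (0xe8>>0)&0xf = 0x8  ←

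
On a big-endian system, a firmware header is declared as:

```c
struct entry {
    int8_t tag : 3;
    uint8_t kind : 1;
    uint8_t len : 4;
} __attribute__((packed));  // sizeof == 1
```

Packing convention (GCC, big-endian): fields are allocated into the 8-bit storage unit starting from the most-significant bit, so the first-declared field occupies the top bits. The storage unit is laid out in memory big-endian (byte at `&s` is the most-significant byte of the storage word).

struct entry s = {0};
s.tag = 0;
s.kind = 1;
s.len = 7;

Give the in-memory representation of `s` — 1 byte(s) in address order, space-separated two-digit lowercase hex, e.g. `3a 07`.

17

tag (3b) val=0 bits=0x0 at bit 5: 0x00
kind (1b) val=1 bits=0x1 at bit 4: 0x10
len (4b) val=7 bits=0x7 at bit 0: 0x17
word = 0x17 → big-endian bytes:
  [0]=0x17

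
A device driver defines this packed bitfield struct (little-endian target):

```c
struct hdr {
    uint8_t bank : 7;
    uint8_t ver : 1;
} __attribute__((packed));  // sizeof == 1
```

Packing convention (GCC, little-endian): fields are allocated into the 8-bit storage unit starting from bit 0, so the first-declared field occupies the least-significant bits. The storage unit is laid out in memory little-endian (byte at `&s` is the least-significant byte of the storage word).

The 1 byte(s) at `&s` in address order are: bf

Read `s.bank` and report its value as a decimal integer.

63

[0]=0xbf (little-endian) → word 0xbf
bank:7 @ bit 0 → (0xbf>>0)&0x7f = 0x3f  ←
ver:1 @ bit 7 → (0xbf>>7)&0x1 = 0x1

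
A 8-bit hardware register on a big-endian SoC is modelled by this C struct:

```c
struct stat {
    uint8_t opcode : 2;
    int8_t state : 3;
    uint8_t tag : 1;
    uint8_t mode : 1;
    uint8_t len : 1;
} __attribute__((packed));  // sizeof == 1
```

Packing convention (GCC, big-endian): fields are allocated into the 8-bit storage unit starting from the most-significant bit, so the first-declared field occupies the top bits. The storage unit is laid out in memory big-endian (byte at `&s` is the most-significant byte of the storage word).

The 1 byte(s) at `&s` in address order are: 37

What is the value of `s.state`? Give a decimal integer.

-2

[0]=0x37 (big-endian) → word 0x37
opcode:2 @ bit 6 → (0x37>>6)&0x3 = 0x0
state:3 @ bit 3 → (0x37>>3)&0x7 = 0x6  ←
tag:1 @ bit 2 → (0x37>>2)&0x1 = 0x1
mode:1 @ bit 1 → (0x37>>1)&0x1 = 0x1
len:1 @ bit 0 → (0x37>>0)&0x1 = 0x1
state signed 3b, MSB=1: 6 - 8 = -2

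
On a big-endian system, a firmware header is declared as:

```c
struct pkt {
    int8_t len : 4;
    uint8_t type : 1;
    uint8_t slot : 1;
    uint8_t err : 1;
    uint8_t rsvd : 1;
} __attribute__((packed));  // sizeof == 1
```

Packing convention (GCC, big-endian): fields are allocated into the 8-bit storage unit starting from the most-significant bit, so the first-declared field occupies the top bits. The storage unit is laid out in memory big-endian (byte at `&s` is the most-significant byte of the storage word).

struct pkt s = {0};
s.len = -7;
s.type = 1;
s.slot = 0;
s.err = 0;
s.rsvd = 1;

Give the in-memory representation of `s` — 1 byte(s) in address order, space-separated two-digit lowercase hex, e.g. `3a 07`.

[4+:4] len=-7 & 0xf = 0x9; word=0x90
[3+:1] type=1 & 0x1 = 0x1; word=0x98
[2+:1] slot=0 & 0x1 = 0x0; word=0x98
[1+:1] err=0 & 0x1 = 0x0; word=0x98
[0+:1] rsvd=1 & 0x1 = 0x1; word=0x99
word = 0x99 → big-endian bytes:
  [0]=0x99

99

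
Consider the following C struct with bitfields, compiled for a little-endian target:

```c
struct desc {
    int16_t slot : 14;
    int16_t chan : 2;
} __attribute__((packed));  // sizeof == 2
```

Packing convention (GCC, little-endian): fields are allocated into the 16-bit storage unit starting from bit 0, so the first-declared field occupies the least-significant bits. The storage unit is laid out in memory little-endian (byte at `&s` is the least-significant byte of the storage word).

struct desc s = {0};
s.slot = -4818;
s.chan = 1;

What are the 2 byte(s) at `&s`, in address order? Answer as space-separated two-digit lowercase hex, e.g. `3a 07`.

2e 6d

slot:14 = -4818 → 0x2d2e << 0 → word 0x2d2e
chan:2 = 1 → 0x1 << 14 → word 0x6d2e
word = 0x6d2e → little-endian bytes:
  [0]=0x2e  [1]=0x6d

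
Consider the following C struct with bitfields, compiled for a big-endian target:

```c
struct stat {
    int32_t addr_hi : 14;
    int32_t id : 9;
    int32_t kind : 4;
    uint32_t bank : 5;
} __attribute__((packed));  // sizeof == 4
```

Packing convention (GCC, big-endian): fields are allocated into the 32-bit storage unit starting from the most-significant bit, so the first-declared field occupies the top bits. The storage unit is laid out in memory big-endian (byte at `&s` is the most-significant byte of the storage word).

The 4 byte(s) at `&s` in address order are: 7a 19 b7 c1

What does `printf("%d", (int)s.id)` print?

219

[0]=0x7a [1]=0x19 [2]=0xb7 [3]=0xc1 (big-endian) → word 0x7a19b7c1
addr_hi:14 @ bit 18 → (0x7a19b7c1>>18)&0x3fff = 0x1e86
id:9 @ bit 9 → (0x7a19b7c1>>9)&0x1ff = 0xdb  ←
kind:4 @ bit 5 → (0x7a19b7c1>>5)&0xf = 0xe
bank:5 @ bit 0 → (0x7a19b7c1>>0)&0x1f = 0x1
id signed 9b, MSB=0: value = 219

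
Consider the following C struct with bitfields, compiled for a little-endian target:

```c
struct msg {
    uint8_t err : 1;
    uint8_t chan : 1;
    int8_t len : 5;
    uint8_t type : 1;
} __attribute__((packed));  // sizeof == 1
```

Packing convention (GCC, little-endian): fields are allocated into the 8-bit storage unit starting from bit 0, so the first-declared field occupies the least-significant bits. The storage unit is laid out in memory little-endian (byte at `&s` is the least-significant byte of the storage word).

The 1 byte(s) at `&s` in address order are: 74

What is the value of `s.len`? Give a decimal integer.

-3

[0]=0x74 (little-endian) → word 0x74
err:1 @ bit 0 → (0x74>>0)&0x1 = 0x0
chan:1 @ bit 1 → (0x74>>1)&0x1 = 0x0
len:5 @ bit 2 → (0x74>>2)&0x1f = 0x1d  ←
type:1 @ bit 7 → (0x74>>7)&0x1 = 0x0
len signed 5b, MSB=1: 29 - 32 = -3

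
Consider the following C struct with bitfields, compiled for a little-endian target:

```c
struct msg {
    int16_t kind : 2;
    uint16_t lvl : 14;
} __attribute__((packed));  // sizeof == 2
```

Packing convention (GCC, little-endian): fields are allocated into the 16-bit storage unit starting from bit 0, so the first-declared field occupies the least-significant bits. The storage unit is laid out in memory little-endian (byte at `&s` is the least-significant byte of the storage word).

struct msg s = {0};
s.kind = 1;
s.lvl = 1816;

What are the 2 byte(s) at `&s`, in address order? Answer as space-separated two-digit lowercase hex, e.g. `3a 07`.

[0+:2] kind=1 & 0x3 = 0x1; word=0x0001
[2+:14] lvl=1816 & 0x3fff = 0x718; word=0x1c61
word = 0x1c61 → little-endian bytes:
  [0]=0x61  [1]=0x1c

61 1c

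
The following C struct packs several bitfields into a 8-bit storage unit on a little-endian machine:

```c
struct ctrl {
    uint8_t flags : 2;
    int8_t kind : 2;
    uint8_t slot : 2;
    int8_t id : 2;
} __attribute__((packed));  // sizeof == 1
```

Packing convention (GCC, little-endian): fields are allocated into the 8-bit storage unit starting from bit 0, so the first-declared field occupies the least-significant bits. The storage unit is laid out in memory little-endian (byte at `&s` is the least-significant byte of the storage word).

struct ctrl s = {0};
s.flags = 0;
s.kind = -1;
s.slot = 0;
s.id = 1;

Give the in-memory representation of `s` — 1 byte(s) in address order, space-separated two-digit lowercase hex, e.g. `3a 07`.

[0+:2] flags=0 & 0x3 = 0x0; word=0x00
[2+:2] kind=-1 & 0x3 = 0x3; word=0x0c
[4+:2] slot=0 & 0x3 = 0x0; word=0x0c
[6+:2] id=1 & 0x3 = 0x1; word=0x4c
word = 0x4c → little-endian bytes:
  [0]=0x4c

4c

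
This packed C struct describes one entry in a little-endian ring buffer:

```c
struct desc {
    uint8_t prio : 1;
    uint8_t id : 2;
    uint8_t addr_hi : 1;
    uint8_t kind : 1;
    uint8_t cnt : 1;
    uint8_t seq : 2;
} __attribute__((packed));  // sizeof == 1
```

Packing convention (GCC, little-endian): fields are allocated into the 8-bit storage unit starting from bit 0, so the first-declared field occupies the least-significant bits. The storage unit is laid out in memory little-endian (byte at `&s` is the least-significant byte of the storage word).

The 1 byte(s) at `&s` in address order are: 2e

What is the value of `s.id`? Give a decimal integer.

[0]=0x2e (little-endian) → word 0x2e
prio [0+:1] = (word>>0) & 0x1 = 0
id [1+:2] = (word>>1) & 0x3 = 3  ←
addr_hi [3+:1] = (word>>3) & 0x1 = 1
kind [4+:1] = (word>>4) & 0x1 = 0
cnt [5+:1] = (word>>5) & 0x1 = 1
seq [6+:2] = (word>>6) & 0x3 = 0

3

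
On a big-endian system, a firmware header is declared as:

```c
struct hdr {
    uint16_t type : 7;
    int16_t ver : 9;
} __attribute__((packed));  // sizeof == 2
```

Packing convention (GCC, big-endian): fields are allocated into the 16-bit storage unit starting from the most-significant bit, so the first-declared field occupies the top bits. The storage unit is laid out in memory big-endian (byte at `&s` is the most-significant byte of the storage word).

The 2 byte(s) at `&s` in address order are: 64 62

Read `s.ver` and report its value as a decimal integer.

[0]=0x64 [1]=0x62 (big-endian) → word 0x6462
type:7 @ bit 9 → (0x6462>>9)&0x7f = 0x32
ver:9 @ bit 0 → (0x6462>>0)&0x1ff = 0x62  ←
ver signed 9b, MSB=0: value = 98

98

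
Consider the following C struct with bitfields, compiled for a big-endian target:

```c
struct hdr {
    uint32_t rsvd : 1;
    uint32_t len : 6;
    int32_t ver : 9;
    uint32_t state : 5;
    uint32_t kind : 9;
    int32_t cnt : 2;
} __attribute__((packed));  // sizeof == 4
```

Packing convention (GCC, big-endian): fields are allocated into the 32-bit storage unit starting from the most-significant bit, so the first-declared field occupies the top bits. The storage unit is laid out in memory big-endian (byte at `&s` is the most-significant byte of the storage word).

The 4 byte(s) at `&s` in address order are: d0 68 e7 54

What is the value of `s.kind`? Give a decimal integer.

[0]=0xd0 [1]=0x68 [2]=0xe7 [3]=0x54 (big-endian) → word 0xd068e754
rsvd:1 @ bit 31 → (0xd068e754>>31)&0x1 = 0x1
len:6 @ bit 25 → (0xd068e754>>25)&0x3f = 0x28
ver:9 @ bit 16 → (0xd068e754>>16)&0x1ff = 0x68
state:5 @ bit 11 → (0xd068e754>>11)&0x1f = 0x1c
kind:9 @ bit 2 → (0xd068e754>>2)&0x1ff = 0x1d5  ←
cnt:2 @ bit 0 → (0xd068e754>>0)&0x3 = 0x0

469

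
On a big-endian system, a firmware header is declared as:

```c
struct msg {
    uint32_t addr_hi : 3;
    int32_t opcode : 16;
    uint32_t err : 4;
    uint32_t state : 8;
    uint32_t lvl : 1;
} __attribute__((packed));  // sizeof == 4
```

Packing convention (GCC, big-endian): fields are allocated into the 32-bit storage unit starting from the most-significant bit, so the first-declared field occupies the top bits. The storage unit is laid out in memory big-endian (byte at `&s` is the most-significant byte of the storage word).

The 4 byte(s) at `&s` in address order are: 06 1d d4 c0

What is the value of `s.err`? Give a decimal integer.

10

[0]=0x06 [1]=0x1d [2]=0xd4 [3]=0xc0 (big-endian) → word 0x061dd4c0
addr_hi [29+:3] = (word>>29) & 0x7 = 0
opcode [13+:16] = (word>>13) & 0xffff = 12526
err [9+:4] = (word>>9) & 0xf = 10  ←
state [1+:8] = (word>>1) & 0xff = 96
lvl [0+:1] = (word>>0) & 0x1 = 0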